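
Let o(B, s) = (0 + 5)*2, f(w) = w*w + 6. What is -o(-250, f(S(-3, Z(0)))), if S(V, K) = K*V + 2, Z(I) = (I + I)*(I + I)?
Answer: -10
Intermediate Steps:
Z(I) = 4*I**2 (Z(I) = (2*I)*(2*I) = 4*I**2)
S(V, K) = 2 + K*V
f(w) = 6 + w**2 (f(w) = w**2 + 6 = 6 + w**2)
o(B, s) = 10 (o(B, s) = 5*2 = 10)
-o(-250, f(S(-3, Z(0)))) = -1*10 = -10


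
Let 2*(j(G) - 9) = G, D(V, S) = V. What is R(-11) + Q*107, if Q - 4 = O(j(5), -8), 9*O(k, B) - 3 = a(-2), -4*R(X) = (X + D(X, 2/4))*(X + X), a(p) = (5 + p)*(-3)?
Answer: 707/3 ≈ 235.67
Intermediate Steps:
j(G) = 9 + G/2
a(p) = -15 - 3*p
R(X) = -X² (R(X) = -(X + X)*(X + X)/4 = -2*X*2*X/4 = -X²)
O(k, B) = -⅔ (O(k, B) = ⅓ + (-15 - 3*(-2))/9 = ⅓ + (-15 + 6)/9 = ⅓ + (⅑)*(-9) = ⅓ - 1 = -⅔)
Q = 10/3 (Q = 4 - ⅔ = 10/3 ≈ 3.3333)
R(-11) + Q*107 = -1*(-11)² + (10/3)*107 = -1*121 + 1070/3 = -121 + 1070/3 = 707/3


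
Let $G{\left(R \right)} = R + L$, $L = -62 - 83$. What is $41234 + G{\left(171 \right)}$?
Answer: $41260$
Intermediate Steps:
$L = -145$ ($L = -62 - 83 = -145$)
$G{\left(R \right)} = -145 + R$ ($G{\left(R \right)} = R - 145 = -145 + R$)
$41234 + G{\left(171 \right)} = 41234 + \left(-145 + 171\right) = 41234 + 26 = 41260$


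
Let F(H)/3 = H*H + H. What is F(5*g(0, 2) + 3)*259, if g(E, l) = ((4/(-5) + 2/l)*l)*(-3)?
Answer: 4662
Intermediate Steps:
g(E, l) = -3*l*(-4/5 + 2/l) (g(E, l) = ((4*(-1/5) + 2/l)*l)*(-3) = ((-4/5 + 2/l)*l)*(-3) = (l*(-4/5 + 2/l))*(-3) = -3*l*(-4/5 + 2/l))
F(H) = 3*H + 3*H**2 (F(H) = 3*(H*H + H) = 3*(H**2 + H) = 3*(H + H**2) = 3*H + 3*H**2)
F(5*g(0, 2) + 3)*259 = (3*(5*(-6 + (12/5)*2) + 3)*(1 + (5*(-6 + (12/5)*2) + 3)))*259 = (3*(5*(-6 + 24/5) + 3)*(1 + (5*(-6 + 24/5) + 3)))*259 = (3*(5*(-6/5) + 3)*(1 + (5*(-6/5) + 3)))*259 = (3*(-6 + 3)*(1 + (-6 + 3)))*259 = (3*(-3)*(1 - 3))*259 = (3*(-3)*(-2))*259 = 18*259 = 4662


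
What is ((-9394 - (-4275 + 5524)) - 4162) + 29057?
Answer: 14252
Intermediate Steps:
((-9394 - (-4275 + 5524)) - 4162) + 29057 = ((-9394 - 1*1249) - 4162) + 29057 = ((-9394 - 1249) - 4162) + 29057 = (-10643 - 4162) + 29057 = -14805 + 29057 = 14252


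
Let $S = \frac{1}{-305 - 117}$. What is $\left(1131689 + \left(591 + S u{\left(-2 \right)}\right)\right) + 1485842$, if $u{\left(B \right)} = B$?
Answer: $\frac{552423743}{211} \approx 2.6181 \cdot 10^{6}$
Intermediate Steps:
$S = - \frac{1}{422}$ ($S = \frac{1}{-305 - 117} = \frac{1}{-422} = - \frac{1}{422} \approx -0.0023697$)
$\left(1131689 + \left(591 + S u{\left(-2 \right)}\right)\right) + 1485842 = \left(1131689 + \left(591 - - \frac{1}{211}\right)\right) + 1485842 = \left(1131689 + \left(591 + \frac{1}{211}\right)\right) + 1485842 = \left(1131689 + \frac{124702}{211}\right) + 1485842 = \frac{238911081}{211} + 1485842 = \frac{552423743}{211}$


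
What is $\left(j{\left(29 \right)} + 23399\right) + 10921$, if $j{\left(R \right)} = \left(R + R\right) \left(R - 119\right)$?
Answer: $29100$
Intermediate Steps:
$j{\left(R \right)} = 2 R \left(-119 + R\right)$
$\left(j{\left(29 \right)} + 23399\right) + 10921 = \left(2 \cdot 29 \left(-119 + 29\right) + 23399\right) + 10921 = \left(2 \cdot 29 \left(-90\right) + 23399\right) + 10921 = \left(-5220 + 23399\right) + 10921 = 18179 + 10921 = 29100$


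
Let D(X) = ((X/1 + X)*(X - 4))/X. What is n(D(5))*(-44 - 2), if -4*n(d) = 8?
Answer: 92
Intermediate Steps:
D(X) = -8 + 2*X (D(X) = ((X*1 + X)*(-4 + X))/X = ((X + X)*(-4 + X))/X = ((2*X)*(-4 + X))/X = (2*X*(-4 + X))/X = -8 + 2*X)
n(d) = -2 (n(d) = -¼*8 = -2)
n(D(5))*(-44 - 2) = -2*(-44 - 2) = -2*(-46) = 92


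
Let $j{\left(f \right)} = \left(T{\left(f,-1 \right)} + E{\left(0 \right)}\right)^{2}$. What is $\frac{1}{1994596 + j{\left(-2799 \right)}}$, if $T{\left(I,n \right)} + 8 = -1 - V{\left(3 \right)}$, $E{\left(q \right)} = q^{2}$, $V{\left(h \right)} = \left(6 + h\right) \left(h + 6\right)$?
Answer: $\frac{1}{2002696} \approx 4.9933 \cdot 10^{-7}$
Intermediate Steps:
$V{\left(h \right)} = \left(6 + h\right)^{2}$ ($V{\left(h \right)} = \left(6 + h\right) \left(6 + h\right) = \left(6 + h\right)^{2}$)
$T{\left(I,n \right)} = -90$ ($T{\left(I,n \right)} = -8 - \left(1 + \left(6 + 3\right)^{2}\right) = -8 - 82 = -90$)
$j{\left(f \right)} = 8100$ ($j{\left(f \right)} = \left(-90 + 0^{2}\right)^{2} = \left(-90 + 0\right)^{2} = \left(-90\right)^{2} = 8100$)
$\frac{1}{1994596 + j{\left(-2799 \right)}} = \frac{1}{1994596 + 8100} = \frac{1}{2002696}$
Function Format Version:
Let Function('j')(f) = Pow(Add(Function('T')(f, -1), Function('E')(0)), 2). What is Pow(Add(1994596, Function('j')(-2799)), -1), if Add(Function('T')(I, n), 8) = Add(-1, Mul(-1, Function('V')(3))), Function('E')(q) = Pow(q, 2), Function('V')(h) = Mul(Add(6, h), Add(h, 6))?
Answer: Rational(1, 2002696) ≈ 4.9933e-7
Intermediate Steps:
Function('V')(h) = Pow(Add(6, h), 2) (Function('V')(h) = Mul(Add(6, h), Add(6, h)) = Pow(Add(6, h), 2))
Function('T')(I, n) = -90 (Function('T')(I, n) = Add(-8, Add(-1, Mul(-1, Pow(Add(6, 3), 2)))) = Add(-8, Add(-1, Mul(-1, Pow(9, 2)))) = Add(-8, Add(-1, Mul(-1, 81))) = Add(-8, Add(-1, -81)) = Add(-8, -82) = -90)
Function('j')(f) = 8100 (Function('j')(f) = Pow(Add(-90, Pow(0, 2)), 2) = Pow(Add(-90, 0), 2) = Pow(-90, 2) = 8100)
Pow(Add(1994596, Function('j')(-2799)), -1) = Pow(Add(1994596, 8100), -1) = Pow(2002696, -1) = Rational(1, 2002696)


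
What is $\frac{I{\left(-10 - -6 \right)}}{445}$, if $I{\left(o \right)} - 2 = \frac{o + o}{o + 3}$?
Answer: $\frac{2}{89} \approx 0.022472$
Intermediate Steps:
$I{\left(o \right)} = 2 + \frac{2 o}{3 + o}$ ($I{\left(o \right)} = 2 + \frac{o + o}{o + 3} = 2 + \frac{2 o}{3 + o}$)
$\frac{I{\left(-10 - -6 \right)}}{445} = \frac{2 \frac{1}{3 - 4} \left(3 + 2 \left(-10 - -6\right)\right)}{445} = \frac{2 \left(3 + 2 \left(-10 + 6\right)\right)}{3 + \left(-10 + 6\right)} \frac{1}{445} = \frac{2 \left(3 + 2 \left(-4\right)\right)}{3 - 4} \cdot \frac{1}{445} = \frac{2 \left(3 - 8\right)}{-1} \cdot \frac{1}{445} = 2 \left(-1\right) \left(-5\right) \frac{1}{445} = 10 \cdot \frac{1}{445} = \frac{2}{89}$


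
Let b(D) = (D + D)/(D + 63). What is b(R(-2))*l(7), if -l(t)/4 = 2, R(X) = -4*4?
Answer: 256/47 ≈ 5.4468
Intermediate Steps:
R(X) = -16
l(t) = -8 (l(t) = -4*2 = -8)
b(D) = 2*D/(63 + D) (b(D) = (2*D)/(63 + D) = 2*D/(63 + D))
b(R(-2))*l(7) = (2*(-16)/(63 - 16))*(-8) = (2*(-16)/47)*(-8) = (2*(-16)*(1/47))*(-8) = -32/47*(-8) = 256/47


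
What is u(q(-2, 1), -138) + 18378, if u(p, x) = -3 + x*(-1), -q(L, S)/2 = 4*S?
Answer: 18513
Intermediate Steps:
q(L, S) = -8*S
u(p, x) = -3 - x
u(q(-2, 1), -138) + 18378 = (-3 - 1*(-138)) + 18378 = (-3 + 138) + 18378 = 135 + 18378 = 18513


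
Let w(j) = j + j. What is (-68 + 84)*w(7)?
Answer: 224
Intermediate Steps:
w(j) = 2*j
(-68 + 84)*w(7) = (-68 + 84)*(2*7) = 16*14 = 224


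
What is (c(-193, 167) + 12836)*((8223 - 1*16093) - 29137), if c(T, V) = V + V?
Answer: -487382190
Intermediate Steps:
c(T, V) = 2*V
(c(-193, 167) + 12836)*((8223 - 1*16093) - 29137) = (2*167 + 12836)*((8223 - 1*16093) - 29137) = (334 + 12836)*((8223 - 16093) - 29137) = 13170*(-7870 - 29137) = 13170*(-37007) = -487382190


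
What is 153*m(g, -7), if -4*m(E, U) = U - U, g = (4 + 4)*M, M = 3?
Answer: 0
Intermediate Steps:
g = 24 (g = (4 + 4)*3 = 8*3 = 24)
m(E, U) = 0 (m(E, U) = -(U - U)/4 = -1/4*0 = 0)
153*m(g, -7) = 153*0 = 0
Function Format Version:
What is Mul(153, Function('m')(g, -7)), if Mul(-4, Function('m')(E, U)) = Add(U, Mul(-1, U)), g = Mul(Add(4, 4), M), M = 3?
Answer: 0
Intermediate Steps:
g = 24 (g = Mul(Add(4, 4), 3) = Mul(8, 3) = 24)
Function('m')(E, U) = 0 (Function('m')(E, U) = Mul(Rational(-1, 4), Add(U, Mul(-1, U))) = Mul(Rational(-1, 4), 0) = 0)
Mul(153, Function('m')(g, -7)) = Mul(153, 0) = 0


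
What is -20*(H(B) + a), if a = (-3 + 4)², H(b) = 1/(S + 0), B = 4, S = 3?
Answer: -80/3 ≈ -26.667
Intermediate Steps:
H(b) = ⅓ (H(b) = 1/(3 + 0) = 1/3 = ⅓)
a = 1 (a = 1² = 1)
-20*(H(B) + a) = -20*(⅓ + 1) = -20*4/3 = -80/3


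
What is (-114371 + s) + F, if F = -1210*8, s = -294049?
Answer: -418100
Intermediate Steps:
F = -9680
(-114371 + s) + F = (-114371 - 294049) - 9680 = -408420 - 9680 = -418100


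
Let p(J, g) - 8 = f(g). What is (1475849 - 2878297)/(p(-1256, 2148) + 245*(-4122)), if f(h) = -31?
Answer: 1402448/1009913 ≈ 1.3887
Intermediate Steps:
p(J, g) = -23 (p(J, g) = 8 - 31 = -23)
(1475849 - 2878297)/(p(-1256, 2148) + 245*(-4122)) = (1475849 - 2878297)/(-23 + 245*(-4122)) = -1402448/(-23 - 1009890) = -1402448/(-1009913) = -1402448*(-1/1009913) = 1402448/1009913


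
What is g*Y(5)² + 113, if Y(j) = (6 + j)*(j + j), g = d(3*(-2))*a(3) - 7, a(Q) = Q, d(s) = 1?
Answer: -48287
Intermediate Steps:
g = -4 (g = 1*3 - 7 = 3 - 7 = -4)
Y(j) = 2*j*(6 + j) (Y(j) = (6 + j)*(2*j) = 2*j*(6 + j))
g*Y(5)² + 113 = -4*100*(6 + 5)² + 113 = -4*(2*5*11)² + 113 = -4*110² + 113 = -4*12100 + 113 = -48400 + 113 = -48287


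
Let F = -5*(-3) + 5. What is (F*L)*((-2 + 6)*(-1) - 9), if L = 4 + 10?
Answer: -3640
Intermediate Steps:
F = 20 (F = 15 + 5 = 20)
L = 14
(F*L)*((-2 + 6)*(-1) - 9) = (20*14)*((-2 + 6)*(-1) - 9) = 280*(4*(-1) - 9) = 280*(-4 - 9) = 280*(-13) = -3640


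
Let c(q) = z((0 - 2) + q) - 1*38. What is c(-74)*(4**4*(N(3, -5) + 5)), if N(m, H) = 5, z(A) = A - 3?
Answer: -299520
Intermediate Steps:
z(A) = -3 + A
c(q) = -43 + q (c(q) = (-3 + ((0 - 2) + q)) - 1*38 = (-3 + (-2 + q)) - 38 = (-5 + q) - 38 = -43 + q)
c(-74)*(4**4*(N(3, -5) + 5)) = (-43 - 74)*(4**4*(5 + 5)) = -29952*10 = -117*2560 = -299520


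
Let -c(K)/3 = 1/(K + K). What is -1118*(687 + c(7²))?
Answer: -37633557/49 ≈ -7.6803e+5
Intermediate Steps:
c(K) = -3/(2*K) (c(K) = -3/(K + K) = -3*1/(2*K) = -3/(2*K))
-1118*(687 + c(7²)) = -1118*(687 - 3/(2*(7²))) = -1118*(687 - 3/2/49) = -1118*(687 - 3/2*1/49) = -1118*(687 - 3/98) = -1118*67323/98 = -37633557/49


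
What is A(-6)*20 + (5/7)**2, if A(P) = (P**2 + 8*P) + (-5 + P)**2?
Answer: 106845/49 ≈ 2180.5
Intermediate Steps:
A(P) = P**2 + (-5 + P)**2 + 8*P
A(-6)*20 + (5/7)**2 = (25 - 2*(-6) + 2*(-6)**2)*20 + (5/7)**2 = (25 + 12 + 2*36)*20 + (5*(1/7))**2 = (25 + 12 + 72)*20 + (5/7)**2 = 109*20 + 25/49 = 2180 + 25/49 = 106845/49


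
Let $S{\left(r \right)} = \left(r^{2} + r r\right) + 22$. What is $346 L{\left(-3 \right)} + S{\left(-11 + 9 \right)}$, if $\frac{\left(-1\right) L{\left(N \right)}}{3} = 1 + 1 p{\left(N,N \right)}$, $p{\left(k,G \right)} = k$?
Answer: $2106$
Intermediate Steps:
$S{\left(r \right)} = 22 + 2 r^{2}$ ($S{\left(r \right)} = \left(r^{2} + r^{2}\right) + 22 = 2 r^{2} + 22 = 22 + 2 r^{2}$)
$L{\left(N \right)} = -3 - 3 N$ ($L{\left(N \right)} = - 3 \left(1 + 1 N\right) = - 3 \left(1 + N\right) = -3 - 3 N$)
$346 L{\left(-3 \right)} + S{\left(-11 + 9 \right)} = 346 \left(-3 - -9\right) + \left(22 + 2 \left(-11 + 9\right)^{2}\right) = 346 \left(-3 + 9\right) + \left(22 + 2 \left(-2\right)^{2}\right) = 346 \cdot 6 + \left(22 + 2 \cdot 4\right) = 2076 + \left(22 + 8\right) = 2076 + 30 = 2106$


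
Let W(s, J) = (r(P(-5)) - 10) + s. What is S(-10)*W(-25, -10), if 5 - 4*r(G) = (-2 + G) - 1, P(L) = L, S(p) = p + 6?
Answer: 127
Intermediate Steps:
S(p) = 6 + p
r(G) = 2 - G/4 (r(G) = 5/4 - ((-2 + G) - 1)/4 = 5/4 - (-3 + G)/4 = 5/4 + (3/4 - G/4) = 2 - G/4)
W(s, J) = -27/4 + s (W(s, J) = ((2 - 1/4*(-5)) - 10) + s = ((2 + 5/4) - 10) + s = (13/4 - 10) + s = -27/4 + s)
S(-10)*W(-25, -10) = (6 - 10)*(-27/4 - 25) = -4*(-127/4) = 127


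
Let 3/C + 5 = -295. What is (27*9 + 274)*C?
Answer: -517/100 ≈ -5.1700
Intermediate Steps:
C = -1/100 (C = 3/(-5 - 295) = 3/(-300) = 3*(-1/300) = -1/100 ≈ -0.010000)
(27*9 + 274)*C = (27*9 + 274)*(-1/100) = (243 + 274)*(-1/100) = 517*(-1/100) = -517/100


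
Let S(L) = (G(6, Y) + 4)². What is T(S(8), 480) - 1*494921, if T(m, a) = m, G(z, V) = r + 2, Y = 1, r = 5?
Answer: -494800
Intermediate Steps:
G(z, V) = 7 (G(z, V) = 5 + 2 = 7)
S(L) = 121 (S(L) = (7 + 4)² = 11² = 121)
T(S(8), 480) - 1*494921 = 121 - 1*494921 = 121 - 494921 = -494800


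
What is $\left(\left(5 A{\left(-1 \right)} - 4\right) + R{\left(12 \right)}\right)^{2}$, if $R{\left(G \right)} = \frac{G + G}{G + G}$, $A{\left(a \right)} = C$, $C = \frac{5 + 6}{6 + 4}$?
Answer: $\frac{25}{4} \approx 6.25$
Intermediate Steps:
$C = \frac{11}{10} \approx 1.1$
$A{\left(a \right)} = \frac{11}{10}$
$R{\left(G \right)} = 1$ ($R{\left(G \right)} = \frac{2 G}{2 G} = 2 G \frac{1}{2 G} = 1$)
$\left(\left(5 A{\left(-1 \right)} - 4\right) + R{\left(12 \right)}\right)^{2} = \left(\left(5 \cdot \frac{11}{10} - 4\right) + 1\right)^{2} = \left(\left(\frac{11}{2} - 4\right) + 1\right)^{2} = \left(\frac{3}{2} + 1\right)^{2} = \left(\frac{5}{2}\right)^{2} = \frac{25}{4}$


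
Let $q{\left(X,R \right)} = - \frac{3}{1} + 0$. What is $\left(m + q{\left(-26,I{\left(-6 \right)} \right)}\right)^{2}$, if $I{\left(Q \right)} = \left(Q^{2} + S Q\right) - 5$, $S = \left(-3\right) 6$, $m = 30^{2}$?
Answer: $804609$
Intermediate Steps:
$m = 900$
$S = -18$
$I{\left(Q \right)} = -5 + Q^{2} - 18 Q$ ($I{\left(Q \right)} = \left(Q^{2} - 18 Q\right) - 5 = -5 + Q^{2} - 18 Q$)
$q{\left(X,R \right)} = -3$ ($q{\left(X,R \right)} = \left(-3\right) 1 + 0 = -3 + 0 = -3$)
$\left(m + q{\left(-26,I{\left(-6 \right)} \right)}\right)^{2} = \left(900 - 3\right)^{2} = 897^{2} = 804609$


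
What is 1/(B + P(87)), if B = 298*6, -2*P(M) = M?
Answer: 2/3489 ≈ 0.00057323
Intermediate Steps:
P(M) = -M/2
B = 1788
1/(B + P(87)) = 1/(1788 - ½*87) = 1/(1788 - 87/2) = 1/(3489/2) = 2/3489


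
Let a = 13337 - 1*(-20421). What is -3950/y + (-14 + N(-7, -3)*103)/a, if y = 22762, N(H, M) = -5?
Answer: -72692599/384199798 ≈ -0.18921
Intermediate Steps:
a = 33758 (a = 13337 + 20421 = 33758)
-3950/y + (-14 + N(-7, -3)*103)/a = -3950/22762 + (-14 - 5*103)/33758 = -3950*1/22762 + (-14 - 515)*(1/33758) = -1975/11381 - 529*1/33758 = -1975/11381 - 529/33758 = -72692599/384199798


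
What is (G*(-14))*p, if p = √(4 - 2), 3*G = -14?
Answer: 196*√2/3 ≈ 92.395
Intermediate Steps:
G = -14/3 (G = (⅓)*(-14) = -14/3 ≈ -4.6667)
p = √2 ≈ 1.4142
(G*(-14))*p = (-14/3*(-14))*√2 = 196*√2/3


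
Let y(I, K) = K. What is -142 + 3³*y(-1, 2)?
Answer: -88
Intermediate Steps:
-142 + 3³*y(-1, 2) = -142 + 3³*2 = -142 + 27*2 = -142 + 54 = -88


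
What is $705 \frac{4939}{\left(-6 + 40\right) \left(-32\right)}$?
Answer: $- \frac{3481995}{1088} \approx -3200.4$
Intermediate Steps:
$705 \frac{4939}{\left(-6 + 40\right) \left(-32\right)} = 705 \frac{4939}{34 \left(-32\right)} = 705 \frac{4939}{-1088} = 705 \cdot 4939 \left(- \frac{1}{1088}\right) = 705 \left(- \frac{4939}{1088}\right) = - \frac{3481995}{1088}$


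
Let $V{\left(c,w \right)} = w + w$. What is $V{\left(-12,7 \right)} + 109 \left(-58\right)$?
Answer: $-6308$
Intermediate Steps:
$V{\left(c,w \right)} = 2 w$
$V{\left(-12,7 \right)} + 109 \left(-58\right) = 2 \cdot 7 + 109 \left(-58\right) = 14 - 6322 = -6308$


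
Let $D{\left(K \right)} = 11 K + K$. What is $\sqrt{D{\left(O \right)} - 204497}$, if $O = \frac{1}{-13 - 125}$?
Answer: $\frac{i \sqrt{108178959}}{23} \approx 452.21 i$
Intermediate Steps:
$O = - \frac{1}{138}$ ($O = \frac{1}{-138} = - \frac{1}{138} \approx -0.0072464$)
$D{\left(K \right)} = 12 K$
$\sqrt{D{\left(O \right)} - 204497} = \sqrt{12 \left(- \frac{1}{138}\right) - 204497} = \sqrt{- \frac{2}{23} - 204497} = \sqrt{- \frac{4703433}{23}} = \frac{i \sqrt{108178959}}{23}$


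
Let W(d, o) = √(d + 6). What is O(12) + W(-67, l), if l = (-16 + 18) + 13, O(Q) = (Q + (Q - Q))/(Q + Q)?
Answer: ½ + I*√61 ≈ 0.5 + 7.8102*I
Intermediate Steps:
O(Q) = ½ (O(Q) = (Q + 0)/((2*Q)) = Q*(1/(2*Q)) = ½)
l = 15 (l = 2 + 13 = 15)
W(d, o) = √(6 + d)
O(12) + W(-67, l) = ½ + √(6 - 67) = ½ + √(-61) = ½ + I*√61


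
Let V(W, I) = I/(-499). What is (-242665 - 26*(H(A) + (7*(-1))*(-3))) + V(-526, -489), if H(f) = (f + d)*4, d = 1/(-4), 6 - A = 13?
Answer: -120985554/499 ≈ -2.4246e+5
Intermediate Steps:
A = -7 (A = 6 - 1*13 = 6 - 13 = -7)
d = -¼ ≈ -0.25000
H(f) = -1 + 4*f (H(f) = (f - ¼)*4 = (-¼ + f)*4 = -1 + 4*f)
V(W, I) = -I/499 (V(W, I) = I*(-1/499) = -I/499)
(-242665 - 26*(H(A) + (7*(-1))*(-3))) + V(-526, -489) = (-242665 - 26*((-1 + 4*(-7)) + (7*(-1))*(-3))) - 1/499*(-489) = (-242665 - 26*((-1 - 28) - 7*(-3))) + 489/499 = (-242665 - 26*(-29 + 21)) + 489/499 = (-242665 - 26*(-8)) + 489/499 = (-242665 + 208) + 489/499 = -242457 + 489/499 = -120985554/499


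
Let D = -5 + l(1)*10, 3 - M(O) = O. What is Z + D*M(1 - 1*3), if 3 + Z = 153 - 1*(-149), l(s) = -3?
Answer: 124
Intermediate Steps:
M(O) = 3 - O
Z = 299 (Z = -3 + (153 - 1*(-149)) = -3 + (153 + 149) = -3 + 302 = 299)
D = -35 (D = -5 - 3*10 = -5 - 30 = -35)
Z + D*M(1 - 1*3) = 299 - 35*(3 - (1 - 1*3)) = 299 - 35*(3 - (1 - 3)) = 299 - 35*(3 - 1*(-2)) = 299 - 35*(3 + 2) = 299 - 35*5 = 299 - 175 = 124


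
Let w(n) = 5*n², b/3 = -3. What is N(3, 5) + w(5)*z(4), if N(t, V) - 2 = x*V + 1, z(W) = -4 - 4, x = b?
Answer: -1042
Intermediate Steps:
b = -9 (b = 3*(-3) = -9)
x = -9
z(W) = -8
N(t, V) = 3 - 9*V (N(t, V) = 2 + (-9*V + 1) = 2 + (1 - 9*V) = 3 - 9*V)
N(3, 5) + w(5)*z(4) = (3 - 9*5) + (5*5²)*(-8) = (3 - 45) + (5*25)*(-8) = -42 + 125*(-8) = -42 - 1000 = -1042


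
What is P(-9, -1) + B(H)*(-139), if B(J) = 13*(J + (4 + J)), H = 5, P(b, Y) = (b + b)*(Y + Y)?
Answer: -25262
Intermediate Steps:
P(b, Y) = 4*Y*b (P(b, Y) = (2*b)*(2*Y) = 4*Y*b)
B(J) = 52 + 26*J (B(J) = 13*(4 + 2*J) = 52 + 26*J)
P(-9, -1) + B(H)*(-139) = 4*(-1)*(-9) + (52 + 26*5)*(-139) = 36 + (52 + 130)*(-139) = 36 + 182*(-139) = 36 - 25298 = -25262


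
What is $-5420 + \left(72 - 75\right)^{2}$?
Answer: $-5411$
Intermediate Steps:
$-5420 + \left(72 - 75\right)^{2} = -5420 + \left(-3\right)^{2} = -5420 + 9 = -5411$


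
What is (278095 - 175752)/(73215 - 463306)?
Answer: -102343/390091 ≈ -0.26236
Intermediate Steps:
(278095 - 175752)/(73215 - 463306) = 102343/(-390091) = 102343*(-1/390091) = -102343/390091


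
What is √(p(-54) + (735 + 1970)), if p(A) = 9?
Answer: √2714 ≈ 52.096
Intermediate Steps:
√(p(-54) + (735 + 1970)) = √(9 + (735 + 1970)) = √(9 + 2705) = √2714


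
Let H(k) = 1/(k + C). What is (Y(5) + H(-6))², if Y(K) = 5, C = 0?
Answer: 841/36 ≈ 23.361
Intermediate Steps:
H(k) = 1/k (H(k) = 1/(k + 0) = 1/k)
(Y(5) + H(-6))² = (5 + 1/(-6))² = (5 - ⅙)² = (29/6)² = 841/36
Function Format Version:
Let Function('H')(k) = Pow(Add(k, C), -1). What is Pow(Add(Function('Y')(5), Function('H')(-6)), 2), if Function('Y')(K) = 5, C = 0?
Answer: Rational(841, 36) ≈ 23.361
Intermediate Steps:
Function('H')(k) = Pow(k, -1) (Function('H')(k) = Pow(Add(k, 0), -1) = Pow(k, -1))
Pow(Add(Function('Y')(5), Function('H')(-6)), 2) = Pow(Add(5, Pow(-6, -1)), 2) = Pow(Add(5, Rational(-1, 6)), 2) = Pow(Rational(29, 6), 2) = Rational(841, 36)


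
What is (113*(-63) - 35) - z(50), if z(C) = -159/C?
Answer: -357541/50 ≈ -7150.8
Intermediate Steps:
(113*(-63) - 35) - z(50) = (113*(-63) - 35) - (-159)/50 = (-7119 - 35) - (-159)/50 = -7154 - 1*(-159/50) = -7154 + 159/50 = -357541/50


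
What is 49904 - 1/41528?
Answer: 2072413311/41528 ≈ 49904.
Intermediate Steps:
49904 - 1/41528 = 2072413311/41528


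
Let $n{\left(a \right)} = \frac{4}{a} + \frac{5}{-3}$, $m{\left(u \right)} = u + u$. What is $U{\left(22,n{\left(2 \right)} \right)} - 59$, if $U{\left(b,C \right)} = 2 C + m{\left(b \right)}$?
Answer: $- \frac{43}{3} \approx -14.333$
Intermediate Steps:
$m{\left(u \right)} = 2 u$
$n{\left(a \right)} = - \frac{5}{3} + \frac{4}{a}$ ($n{\left(a \right)} = \frac{4}{a} + 5 \left(- \frac{1}{3}\right) = \frac{4}{a} - \frac{5}{3} = - \frac{5}{3} + \frac{4}{a}$)
$U{\left(b,C \right)} = 2 C + 2 b$
$U{\left(22,n{\left(2 \right)} \right)} - 59 = \left(2 \left(- \frac{5}{3} + \frac{4}{2}\right) + 2 \cdot 22\right) - 59 = \left(2 \left(- \frac{5}{3} + 4 \cdot \frac{1}{2}\right) + 44\right) - 59 = \left(2 \left(- \frac{5}{3} + 2\right) + 44\right) - 59 = \left(2 \cdot \frac{1}{3} + 44\right) - 59 = \left(\frac{2}{3} + 44\right) - 59 = \frac{134}{3} - 59 = - \frac{43}{3}$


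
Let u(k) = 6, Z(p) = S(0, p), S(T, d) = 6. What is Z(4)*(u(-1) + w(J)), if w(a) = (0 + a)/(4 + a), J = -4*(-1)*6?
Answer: 288/7 ≈ 41.143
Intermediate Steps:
J = 24 (J = 4*6 = 24)
Z(p) = 6
w(a) = a/(4 + a)
Z(4)*(u(-1) + w(J)) = 6*(6 + 24/(4 + 24)) = 6*(6 + 24/28) = 6*(6 + 24*(1/28)) = 6*(6 + 6/7) = 6*(48/7) = 288/7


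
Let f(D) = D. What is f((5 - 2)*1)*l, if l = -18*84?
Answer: -4536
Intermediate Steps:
l = -1512
f((5 - 2)*1)*l = ((5 - 2)*1)*(-1512) = (3*1)*(-1512) = 3*(-1512) = -4536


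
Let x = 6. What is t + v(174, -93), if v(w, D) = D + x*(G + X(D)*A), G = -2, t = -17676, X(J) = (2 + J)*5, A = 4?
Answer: -28701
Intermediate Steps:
X(J) = 10 + 5*J
v(w, D) = 228 + 121*D (v(w, D) = D + 6*(-2 + (10 + 5*D)*4) = D + 6*(-2 + (40 + 20*D)) = D + 6*(38 + 20*D) = D + (228 + 120*D) = 228 + 121*D)
t + v(174, -93) = -17676 + (228 + 121*(-93)) = -17676 + (228 - 11253) = -17676 - 11025 = -28701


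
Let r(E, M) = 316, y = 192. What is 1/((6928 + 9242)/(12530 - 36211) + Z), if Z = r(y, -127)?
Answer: 3383/1066718 ≈ 0.0031714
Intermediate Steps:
Z = 316
1/((6928 + 9242)/(12530 - 36211) + Z) = 1/((6928 + 9242)/(12530 - 36211) + 316) = 1/(16170/(-23681) + 316) = 1/(16170*(-1/23681) + 316) = 1/(-2310/3383 + 316) = 1/(1066718/3383) = 3383/1066718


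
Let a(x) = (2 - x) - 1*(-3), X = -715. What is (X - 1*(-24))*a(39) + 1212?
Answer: 24706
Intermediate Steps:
a(x) = 5 - x (a(x) = (2 - x) + 3 = 5 - x)
(X - 1*(-24))*a(39) + 1212 = (-715 - 1*(-24))*(5 - 1*39) + 1212 = (-715 + 24)*(5 - 39) + 1212 = -691*(-34) + 1212 = 23494 + 1212 = 24706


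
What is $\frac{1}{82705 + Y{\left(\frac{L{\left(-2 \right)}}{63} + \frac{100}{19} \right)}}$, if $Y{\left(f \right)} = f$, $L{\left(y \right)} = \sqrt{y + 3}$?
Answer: $\frac{1197}{99004204} \approx 1.209 \cdot 10^{-5}$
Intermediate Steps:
$L{\left(y \right)} = \sqrt{3 + y}$
$\frac{1}{82705 + Y{\left(\frac{L{\left(-2 \right)}}{63} + \frac{100}{19} \right)}} = \frac{1}{82705 + \left(\frac{\sqrt{3 - 2}}{63} + \frac{100}{19}\right)} = \frac{1}{82705 + \left(\sqrt{1} \cdot \frac{1}{63} + 100 \cdot \frac{1}{19}\right)} = \frac{1}{82705 + \left(1 \cdot \frac{1}{63} + \frac{100}{19}\right)} = \frac{1}{82705 + \left(\frac{1}{63} + \frac{100}{19}\right)} = \frac{1}{82705 + \frac{6319}{1197}} = \frac{1}{\frac{99004204}{1197}} = \frac{1197}{99004204}$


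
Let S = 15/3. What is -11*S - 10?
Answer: -65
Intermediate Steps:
S = 5 (S = 15*(1/3) = 5)
-11*S - 10 = -11*5 - 10 = -55 - 10 = -65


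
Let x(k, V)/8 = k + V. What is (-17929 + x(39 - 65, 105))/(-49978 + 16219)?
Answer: 17297/33759 ≈ 0.51237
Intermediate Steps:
x(k, V) = 8*V + 8*k (x(k, V) = 8*(k + V) = 8*(V + k) = 8*V + 8*k)
(-17929 + x(39 - 65, 105))/(-49978 + 16219) = (-17929 + (8*105 + 8*(39 - 65)))/(-49978 + 16219) = (-17929 + (840 + 8*(-26)))/(-33759) = (-17929 + (840 - 208))*(-1/33759) = (-17929 + 632)*(-1/33759) = -17297*(-1/33759) = 17297/33759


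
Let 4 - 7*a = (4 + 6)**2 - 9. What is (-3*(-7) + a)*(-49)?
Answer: -420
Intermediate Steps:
a = -87/7 (a = 4/7 - ((4 + 6)**2 - 9)/7 = 4/7 - (10**2 - 9)/7 = 4/7 - (100 - 9)/7 = 4/7 - 1/7*91 = 4/7 - 13 = -87/7 ≈ -12.429)
(-3*(-7) + a)*(-49) = (-3*(-7) - 87/7)*(-49) = (21 - 87/7)*(-49) = (60/7)*(-49) = -420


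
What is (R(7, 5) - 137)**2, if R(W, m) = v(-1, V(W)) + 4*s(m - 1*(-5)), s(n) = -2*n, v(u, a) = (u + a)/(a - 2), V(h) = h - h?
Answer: 187489/4 ≈ 46872.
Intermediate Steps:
V(h) = 0
v(u, a) = (a + u)/(-2 + a)
R(W, m) = -79/2 - 8*m (R(W, m) = (0 - 1)/(-2 + 0) + 4*(-2*(m - 1*(-5))) = -1/(-2) + 4*(-2*(m + 5)) = -1/2*(-1) + 4*(-2*(5 + m)) = 1/2 + 4*(-10 - 2*m) = 1/2 + (-40 - 8*m) = -79/2 - 8*m)
(R(7, 5) - 137)**2 = ((-79/2 - 8*5) - 137)**2 = ((-79/2 - 40) - 137)**2 = (-159/2 - 137)**2 = (-433/2)**2 = 187489/4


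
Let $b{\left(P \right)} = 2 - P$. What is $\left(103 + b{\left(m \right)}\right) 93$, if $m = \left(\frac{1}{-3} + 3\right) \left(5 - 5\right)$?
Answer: $9765$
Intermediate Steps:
$m = 0$ ($m = \left(- \frac{1}{3} + 3\right) 0 = \frac{8}{3} \cdot 0 = 0$)
$\left(103 + b{\left(m \right)}\right) 93 = \left(103 + \left(2 - 0\right)\right) 93 = \left(103 + \left(2 + 0\right)\right) 93 = \left(103 + 2\right) 93 = 105 \cdot 93 = 9765$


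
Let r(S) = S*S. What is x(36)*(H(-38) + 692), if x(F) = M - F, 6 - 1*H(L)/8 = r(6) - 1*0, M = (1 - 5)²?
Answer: -9040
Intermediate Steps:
r(S) = S²
M = 16 (M = (-4)² = 16)
H(L) = -240 (H(L) = 48 - 8*(6² - 1*0) = 48 - 8*(36 + 0) = 48 - 8*36 = 48 - 288 = -240)
x(F) = 16 - F
x(36)*(H(-38) + 692) = (16 - 1*36)*(-240 + 692) = (16 - 36)*452 = -20*452 = -9040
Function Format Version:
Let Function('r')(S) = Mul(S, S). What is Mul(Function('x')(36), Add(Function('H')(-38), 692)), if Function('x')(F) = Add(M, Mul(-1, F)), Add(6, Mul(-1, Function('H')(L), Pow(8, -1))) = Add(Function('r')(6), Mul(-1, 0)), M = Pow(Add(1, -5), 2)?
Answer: -9040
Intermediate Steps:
Function('r')(S) = Pow(S, 2)
M = 16 (M = Pow(-4, 2) = 16)
Function('H')(L) = -240 (Function('H')(L) = Add(48, Mul(-8, Add(Pow(6, 2), Mul(-1, 0)))) = Add(48, Mul(-8, Add(36, 0))) = Add(48, Mul(-8, 36)) = Add(48, -288) = -240)
Function('x')(F) = Add(16, Mul(-1, F))
Mul(Function('x')(36), Add(Function('H')(-38), 692)) = Mul(Add(16, Mul(-1, 36)), Add(-240, 692)) = Mul(Add(16, -36), 452) = Mul(-20, 452) = -9040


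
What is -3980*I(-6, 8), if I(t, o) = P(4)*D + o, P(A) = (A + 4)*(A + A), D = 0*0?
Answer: -31840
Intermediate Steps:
D = 0
P(A) = 2*A*(4 + A) (P(A) = (4 + A)*(2*A) = 2*A*(4 + A))
I(t, o) = o (I(t, o) = (2*4*(4 + 4))*0 + o = (2*4*8)*0 + o = 64*0 + o = 0 + o = o)
-3980*I(-6, 8) = -3980*8 = -31840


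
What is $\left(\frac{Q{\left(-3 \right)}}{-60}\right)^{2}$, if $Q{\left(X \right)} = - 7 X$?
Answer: $\frac{49}{400} \approx 0.1225$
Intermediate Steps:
$\left(\frac{Q{\left(-3 \right)}}{-60}\right)^{2} = \left(\frac{\left(-7\right) \left(-3\right)}{-60}\right)^{2} = \left(21 \left(- \frac{1}{60}\right)\right)^{2} = \left(- \frac{7}{20}\right)^{2} = \frac{49}{400}$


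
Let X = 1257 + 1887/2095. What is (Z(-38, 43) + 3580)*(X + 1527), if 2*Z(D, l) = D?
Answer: 20776180887/2095 ≈ 9.9170e+6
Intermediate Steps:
Z(D, l) = D/2
X = 2635302/2095 (X = 1257 + 1887*(1/2095) = 1257 + 1887/2095 = 2635302/2095 ≈ 1257.9)
(Z(-38, 43) + 3580)*(X + 1527) = ((½)*(-38) + 3580)*(2635302/2095 + 1527) = (-19 + 3580)*(5834367/2095) = 3561*(5834367/2095) = 20776180887/2095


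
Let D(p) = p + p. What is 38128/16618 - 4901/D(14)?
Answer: -5741231/33236 ≈ -172.74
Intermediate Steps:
D(p) = 2*p
38128/16618 - 4901/D(14) = 38128/16618 - 4901/(2*14) = 38128*(1/16618) - 4901/28 = 19064/8309 - 4901*1/28 = 19064/8309 - 4901/28 = -5741231/33236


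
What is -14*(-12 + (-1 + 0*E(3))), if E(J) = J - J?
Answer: 182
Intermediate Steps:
E(J) = 0
-14*(-12 + (-1 + 0*E(3))) = -14*(-12 + (-1 + 0*0)) = -14*(-12 + (-1 + 0)) = -14*(-12 - 1) = -14*(-13) = 182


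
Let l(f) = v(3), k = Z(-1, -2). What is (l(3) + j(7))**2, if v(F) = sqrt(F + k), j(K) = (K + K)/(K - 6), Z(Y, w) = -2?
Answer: 225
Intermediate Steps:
k = -2
j(K) = 2*K/(-6 + K) (j(K) = (2*K)/(-6 + K) = 2*K/(-6 + K))
v(F) = sqrt(-2 + F) (v(F) = sqrt(F - 2) = sqrt(-2 + F))
l(f) = 1 (l(f) = sqrt(-2 + 3) = sqrt(1) = 1)
(l(3) + j(7))**2 = (1 + 2*7/(-6 + 7))**2 = (1 + 2*7/1)**2 = (1 + 2*7*1)**2 = (1 + 14)**2 = 15**2 = 225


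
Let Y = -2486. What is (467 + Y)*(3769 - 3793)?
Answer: 48456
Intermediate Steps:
(467 + Y)*(3769 - 3793) = (467 - 2486)*(3769 - 3793) = -2019*(-24) = 48456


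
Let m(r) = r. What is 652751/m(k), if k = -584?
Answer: -652751/584 ≈ -1117.7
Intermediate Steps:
652751/m(k) = 652751/(-584) = 652751*(-1/584) = -652751/584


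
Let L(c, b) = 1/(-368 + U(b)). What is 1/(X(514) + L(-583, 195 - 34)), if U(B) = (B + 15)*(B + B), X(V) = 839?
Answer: 56304/47239057 ≈ 0.0011919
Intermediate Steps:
U(B) = 2*B*(15 + B) (U(B) = (15 + B)*(2*B) = 2*B*(15 + B))
L(c, b) = 1/(-368 + 2*b*(15 + b))
1/(X(514) + L(-583, 195 - 34)) = 1/(839 + 1/(2*(-184 + (195 - 34)*(15 + (195 - 34))))) = 1/(839 + 1/(2*(-184 + 161*(15 + 161)))) = 1/(839 + 1/(2*(-184 + 161*176))) = 1/(839 + 1/(2*(-184 + 28336))) = 1/(839 + (1/2)/28152) = 1/(839 + (1/2)*(1/28152)) = 1/(839 + 1/56304) = 1/(47239057/56304) = 56304/47239057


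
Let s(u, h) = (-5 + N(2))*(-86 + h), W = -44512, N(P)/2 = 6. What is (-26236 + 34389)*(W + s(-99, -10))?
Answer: -368385152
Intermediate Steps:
N(P) = 12 (N(P) = 2*6 = 12)
s(u, h) = -602 + 7*h (s(u, h) = (-5 + 12)*(-86 + h) = 7*(-86 + h) = -602 + 7*h)
(-26236 + 34389)*(W + s(-99, -10)) = (-26236 + 34389)*(-44512 + (-602 + 7*(-10))) = 8153*(-44512 + (-602 - 70)) = 8153*(-44512 - 672) = 8153*(-45184) = -368385152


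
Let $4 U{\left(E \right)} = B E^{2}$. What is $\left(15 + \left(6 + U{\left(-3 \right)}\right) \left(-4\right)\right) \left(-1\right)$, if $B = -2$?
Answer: $-9$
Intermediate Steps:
$U{\left(E \right)} = - \frac{E^{2}}{2}$ ($U{\left(E \right)} = \frac{\left(-2\right) E^{2}}{4} = - \frac{E^{2}}{2}$)
$\left(15 + \left(6 + U{\left(-3 \right)}\right) \left(-4\right)\right) \left(-1\right) = \left(15 + \left(6 - \frac{\left(-3\right)^{2}}{2}\right) \left(-4\right)\right) \left(-1\right) = \left(15 + \left(6 - \frac{9}{2}\right) \left(-4\right)\right) \left(-1\right) = \left(15 + \frac{3}{2} \left(-4\right)\right) \left(-1\right) = \left(15 - 6\right) \left(-1\right) = 9 \left(-1\right) = -9$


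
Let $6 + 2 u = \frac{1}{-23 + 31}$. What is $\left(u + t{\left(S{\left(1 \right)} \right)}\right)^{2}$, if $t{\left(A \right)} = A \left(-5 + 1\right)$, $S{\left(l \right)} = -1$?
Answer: $\frac{289}{256} \approx 1.1289$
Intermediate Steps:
$t{\left(A \right)} = - 4 A$ ($t{\left(A \right)} = A \left(-4\right) = - 4 A$)
$u = - \frac{47}{16}$ ($u = -3 + \frac{1}{2 \left(-23 + 31\right)} = -3 + \frac{1}{2 \cdot 8} = -3 + \frac{1}{2} \cdot \frac{1}{8} = -3 + \frac{1}{16} = - \frac{47}{16} \approx -2.9375$)
$\left(u + t{\left(S{\left(1 \right)} \right)}\right)^{2} = \left(- \frac{47}{16} - -4\right)^{2} = \left(- \frac{47}{16} + 4\right)^{2} = \left(\frac{17}{16}\right)^{2} = \frac{289}{256}$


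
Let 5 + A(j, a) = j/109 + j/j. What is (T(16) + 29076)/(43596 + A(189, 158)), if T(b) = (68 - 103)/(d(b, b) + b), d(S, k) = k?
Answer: 101413273/152054944 ≈ 0.66695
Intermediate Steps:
A(j, a) = -4 + j/109 (A(j, a) = -5 + (j/109 + j/j) = -5 + (j*(1/109) + 1) = -5 + (j/109 + 1) = -5 + (1 + j/109) = -4 + j/109)
T(b) = -35/(2*b) (T(b) = (68 - 103)/(b + b) = -35*1/(2*b) = -35/(2*b))
(T(16) + 29076)/(43596 + A(189, 158)) = (-35/2/16 + 29076)/(43596 + (-4 + (1/109)*189)) = (-35/2*1/16 + 29076)/(43596 + (-4 + 189/109)) = (-35/32 + 29076)/(43596 - 247/109) = 930397/(32*(4751717/109)) = (930397/32)*(109/4751717) = 101413273/152054944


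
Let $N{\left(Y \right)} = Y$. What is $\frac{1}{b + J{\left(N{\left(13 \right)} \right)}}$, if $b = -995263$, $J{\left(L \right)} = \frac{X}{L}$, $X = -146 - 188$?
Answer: $- \frac{13}{12938753} \approx -1.0047 \cdot 10^{-6}$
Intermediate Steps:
$X = -334$
$J{\left(L \right)} = - \frac{334}{L}$
$\frac{1}{b + J{\left(N{\left(13 \right)} \right)}} = \frac{1}{-995263 - \frac{334}{13}} = \frac{1}{- \frac{12938753}{13}} = - \frac{13}{12938753}$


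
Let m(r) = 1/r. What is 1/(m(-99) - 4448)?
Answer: -99/440353 ≈ -0.00022482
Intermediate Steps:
1/(m(-99) - 4448) = 1/(1/(-99) - 4448) = 1/(-1/99 - 4448) = 1/(-440353/99) = -99/440353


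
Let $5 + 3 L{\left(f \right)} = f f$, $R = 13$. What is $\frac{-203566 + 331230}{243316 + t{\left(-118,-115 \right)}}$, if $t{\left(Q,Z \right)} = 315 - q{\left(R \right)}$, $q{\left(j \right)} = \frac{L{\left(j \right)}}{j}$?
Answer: $\frac{4978896}{9501445} \approx 0.52401$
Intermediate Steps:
$L{\left(f \right)} = - \frac{5}{3} + \frac{f^{2}}{3}$ ($L{\left(f \right)} = - \frac{5}{3} + \frac{f f}{3} = - \frac{5}{3} + \frac{f^{2}}{3}$)
$q{\left(j \right)} = \frac{- \frac{5}{3} + \frac{j^{2}}{3}}{j}$
$t{\left(Q,Z \right)} = \frac{12121}{39}$ ($t{\left(Q,Z \right)} = 315 - \frac{-5 + 13^{2}}{3 \cdot 13} = 315 - \frac{1}{3} \cdot \frac{1}{13} \left(-5 + 169\right) = 315 - \frac{1}{3} \cdot \frac{1}{13} \cdot 164 = 315 - \frac{164}{39} = \frac{12121}{39}$)
$\frac{-203566 + 331230}{243316 + t{\left(-118,-115 \right)}} = \frac{-203566 + 331230}{243316 + \frac{12121}{39}} = \frac{127664}{\frac{9501445}{39}} = 127664 \cdot \frac{39}{9501445} = \frac{4978896}{9501445}$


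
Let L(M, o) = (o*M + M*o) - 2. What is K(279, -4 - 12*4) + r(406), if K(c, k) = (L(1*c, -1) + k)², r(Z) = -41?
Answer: 374503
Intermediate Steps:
L(M, o) = -2 + 2*M*o (L(M, o) = (M*o + M*o) - 2 = 2*M*o - 2 = -2 + 2*M*o)
K(c, k) = (-2 + k - 2*c)² (K(c, k) = ((-2 + 2*(1*c)*(-1)) + k)² = ((-2 + 2*c*(-1)) + k)² = ((-2 - 2*c) + k)² = (-2 + k - 2*c)²)
K(279, -4 - 12*4) + r(406) = (-2 + (-4 - 12*4) - 2*279)² - 41 = (-2 + (-4 - 48) - 558)² - 41 = (-2 - 52 - 558)² - 41 = (-612)² - 41 = 374544 - 41 = 374503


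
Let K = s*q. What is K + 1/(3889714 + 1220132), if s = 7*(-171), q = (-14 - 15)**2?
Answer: -5143964441741/5109846 ≈ -1.0067e+6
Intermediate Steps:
q = 841 (q = (-29)**2 = 841)
s = -1197
K = -1006677 (K = -1197*841 = -1006677)
K + 1/(3889714 + 1220132) = -1006677 + 1/(3889714 + 1220132) = -1006677 + 1/5109846 = -5143964441741/5109846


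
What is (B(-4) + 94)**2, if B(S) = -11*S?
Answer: 19044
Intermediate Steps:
(B(-4) + 94)**2 = (-11*(-4) + 94)**2 = (44 + 94)**2 = 138**2 = 19044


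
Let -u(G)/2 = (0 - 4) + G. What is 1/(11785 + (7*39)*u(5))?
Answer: 1/11239 ≈ 8.8976e-5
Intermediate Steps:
u(G) = 8 - 2*G (u(G) = -2*((0 - 4) + G) = -2*(-4 + G) = 8 - 2*G)
1/(11785 + (7*39)*u(5)) = 1/(11785 + (7*39)*(8 - 2*5)) = 1/(11785 + 273*(8 - 10)) = 1/(11785 + 273*(-2)) = 1/(11785 - 546) = 1/11239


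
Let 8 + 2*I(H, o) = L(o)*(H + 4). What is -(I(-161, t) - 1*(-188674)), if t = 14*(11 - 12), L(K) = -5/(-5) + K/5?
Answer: -1888113/10 ≈ -1.8881e+5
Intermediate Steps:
L(K) = 1 + K/5 (L(K) = -5*(-⅕) + K*(⅕) = 1 + K/5)
t = -14 (t = 14*(-1) = -14)
I(H, o) = -4 + (1 + o/5)*(4 + H)/2 (I(H, o) = -4 + ((1 + o/5)*(H + 4))/2 = -4 + ((1 + o/5)*(4 + H))/2 = -4 + (1 + o/5)*(4 + H)/2)
-(I(-161, t) - 1*(-188674)) = -((-2 + (⅖)*(-14) + (⅒)*(-161)*(5 - 14)) - 1*(-188674)) = -((-2 - 28/5 + (⅒)*(-161)*(-9)) + 188674) = -((-2 - 28/5 + 1449/10) + 188674) = -(1373/10 + 188674) = -1*1888113/10 = -1888113/10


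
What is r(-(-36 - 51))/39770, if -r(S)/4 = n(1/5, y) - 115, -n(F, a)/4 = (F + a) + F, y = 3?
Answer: 1286/99425 ≈ 0.012934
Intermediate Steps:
n(F, a) = -8*F - 4*a (n(F, a) = -4*((F + a) + F) = -4*(a + 2*F) = -8*F - 4*a)
r(S) = 2572/5 (r(S) = -4*((-8/5 - 4*3) - 115) = -4*((-8*1/5 - 12) - 115) = -4*((-8/5 - 12) - 115) = -4*(-68/5 - 115) = -4*(-643/5) = 2572/5)
r(-(-36 - 51))/39770 = (2572/5)/39770 = (2572/5)*(1/39770) = 1286/99425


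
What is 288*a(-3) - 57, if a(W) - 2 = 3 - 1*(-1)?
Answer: 1671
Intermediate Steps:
a(W) = 6 (a(W) = 2 + (3 - 1*(-1)) = 2 + (3 + 1) = 2 + 4 = 6)
288*a(-3) - 57 = 288*6 - 57 = 1728 - 57 = 1671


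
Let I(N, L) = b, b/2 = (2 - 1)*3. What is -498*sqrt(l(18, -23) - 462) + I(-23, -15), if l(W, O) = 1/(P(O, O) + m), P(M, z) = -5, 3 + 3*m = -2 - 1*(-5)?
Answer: 6 - 498*I*sqrt(11555)/5 ≈ 6.0 - 10706.0*I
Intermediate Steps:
m = 0 (m = -1 + (-2 - 1*(-5))/3 = -1 + (-2 + 5)/3 = -1 + (1/3)*3 = -1 + 1 = 0)
l(W, O) = -1/5 (l(W, O) = 1/(-5 + 0) = 1/(-5) = -1/5)
b = 6 (b = 2*((2 - 1)*3) = 2*(1*3) = 2*3 = 6)
I(N, L) = 6
-498*sqrt(l(18, -23) - 462) + I(-23, -15) = -498*sqrt(-1/5 - 462) + 6 = -498*I*sqrt(11555)/5 + 6 = 6 - 498*I*sqrt(11555)/5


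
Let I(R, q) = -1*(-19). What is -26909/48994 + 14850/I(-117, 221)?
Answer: 727049629/930886 ≈ 781.03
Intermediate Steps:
I(R, q) = 19
-26909/48994 + 14850/I(-117, 221) = -26909/48994 + 14850/19 = 727049629/930886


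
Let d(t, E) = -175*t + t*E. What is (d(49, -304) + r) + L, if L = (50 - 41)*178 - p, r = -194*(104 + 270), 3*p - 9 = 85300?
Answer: -368584/3 ≈ -1.2286e+5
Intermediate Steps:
d(t, E) = -175*t + E*t
p = 85309/3 (p = 3 + (⅓)*85300 = 3 + 85300/3 = 85309/3 ≈ 28436.)
r = -72556 (r = -194*374 = -72556)
L = -80503/3 (L = (50 - 41)*178 - 1*85309/3 = 9*178 - 85309/3 = 1602 - 85309/3 = -80503/3 ≈ -26834.)
(d(49, -304) + r) + L = (49*(-175 - 304) - 72556) - 80503/3 = (49*(-479) - 72556) - 80503/3 = (-23471 - 72556) - 80503/3 = -96027 - 80503/3 = -368584/3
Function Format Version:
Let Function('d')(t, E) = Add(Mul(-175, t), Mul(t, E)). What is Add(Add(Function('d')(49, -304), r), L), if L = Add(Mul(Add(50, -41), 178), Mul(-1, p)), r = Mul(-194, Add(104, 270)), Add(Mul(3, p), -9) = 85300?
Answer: Rational(-368584, 3) ≈ -1.2286e+5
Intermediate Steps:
Function('d')(t, E) = Add(Mul(-175, t), Mul(E, t))
p = Rational(85309, 3) (p = Add(3, Mul(Rational(1, 3), 85300)) = Add(3, Rational(85300, 3)) = Rational(85309, 3) ≈ 28436.)
r = -72556 (r = Mul(-194, 374) = -72556)
L = Rational(-80503, 3) (L = Add(Mul(Add(50, -41), 178), Mul(-1, Rational(85309, 3))) = Add(Mul(9, 178), Rational(-85309, 3)) = Add(1602, Rational(-85309, 3)) = Rational(-80503, 3) ≈ -26834.)
Add(Add(Function('d')(49, -304), r), L) = Add(Add(Mul(49, Add(-175, -304)), -72556), Rational(-80503, 3)) = Add(Add(Mul(49, -479), -72556), Rational(-80503, 3)) = Add(Add(-23471, -72556), Rational(-80503, 3)) = Add(-96027, Rational(-80503, 3)) = Rational(-368584, 3)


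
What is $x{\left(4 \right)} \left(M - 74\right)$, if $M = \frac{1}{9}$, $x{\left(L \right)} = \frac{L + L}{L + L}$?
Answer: $- \frac{665}{9} \approx -73.889$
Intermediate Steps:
$x{\left(L \right)} = 1$ ($x{\left(L \right)} = \frac{2 L}{2 L} = 2 L \frac{1}{2 L} = 1$)
$M = \frac{1}{9} \approx 0.11111$
$x{\left(4 \right)} \left(M - 74\right) = 1 \left(\frac{1}{9} - 74\right) = 1 \left(- \frac{665}{9}\right) = - \frac{665}{9}$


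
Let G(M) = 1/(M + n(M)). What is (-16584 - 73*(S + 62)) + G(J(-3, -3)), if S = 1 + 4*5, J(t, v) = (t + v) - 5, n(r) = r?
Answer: -498147/22 ≈ -22643.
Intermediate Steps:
J(t, v) = -5 + t + v
S = 21 (S = 1 + 20 = 21)
G(M) = 1/(2*M) (G(M) = 1/(M + M) = 1/(2*M))
(-16584 - 73*(S + 62)) + G(J(-3, -3)) = (-16584 - 73*(21 + 62)) + 1/(2*(-5 - 3 - 3)) = (-16584 - 73*83) + (½)/(-11) = (-16584 - 6059) + (½)*(-1/11) = -22643 - 1/22 = -498147/22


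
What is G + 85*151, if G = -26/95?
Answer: 1219299/95 ≈ 12835.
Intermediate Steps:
G = -26/95 (G = -26*1/95 = -26/95 ≈ -0.27368)
G + 85*151 = -26/95 + 85*151 = -26/95 + 12835 = 1219299/95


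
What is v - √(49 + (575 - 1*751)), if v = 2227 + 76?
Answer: 2303 - I*√127 ≈ 2303.0 - 11.269*I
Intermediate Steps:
v = 2303
v - √(49 + (575 - 1*751)) = 2303 - √(49 + (575 - 1*751)) = 2303 - √(49 + (575 - 751)) = 2303 - √(49 - 176) = 2303 - √(-127) = 2303 - I*√127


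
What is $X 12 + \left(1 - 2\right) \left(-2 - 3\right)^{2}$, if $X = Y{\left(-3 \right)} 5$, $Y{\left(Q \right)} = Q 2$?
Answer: $-385$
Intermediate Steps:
$Y{\left(Q \right)} = 2 Q$
$X = -30$ ($X = 2 \left(-3\right) 5 = \left(-6\right) 5 = -30$)
$X 12 + \left(1 - 2\right) \left(-2 - 3\right)^{2} = \left(-30\right) 12 + \left(1 - 2\right) \left(-2 - 3\right)^{2} = -360 - \left(-5\right)^{2} = -360 - 25 = -385$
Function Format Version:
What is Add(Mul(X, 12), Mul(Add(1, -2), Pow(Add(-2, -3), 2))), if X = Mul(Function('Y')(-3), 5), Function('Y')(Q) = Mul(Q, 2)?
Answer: -385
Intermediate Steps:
Function('Y')(Q) = Mul(2, Q)
X = -30 (X = Mul(Mul(2, -3), 5) = Mul(-6, 5) = -30)
Add(Mul(X, 12), Mul(Add(1, -2), Pow(Add(-2, -3), 2))) = Add(Mul(-30, 12), Mul(Add(1, -2), Pow(Add(-2, -3), 2))) = Add(-360, Mul(-1, Pow(-5, 2))) = Add(-360, Mul(-1, 25)) = Add(-360, -25) = -385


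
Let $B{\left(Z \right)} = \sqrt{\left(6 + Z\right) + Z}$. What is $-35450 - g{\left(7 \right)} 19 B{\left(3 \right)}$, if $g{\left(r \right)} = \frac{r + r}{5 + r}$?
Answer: $-35450 - \frac{133 \sqrt{3}}{3} \approx -35527.0$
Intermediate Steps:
$g{\left(r \right)} = \frac{2 r}{5 + r}$
$B{\left(Z \right)} = \sqrt{6 + 2 Z}$
$-35450 - g{\left(7 \right)} 19 B{\left(3 \right)} = -35450 - 2 \cdot 7 \frac{1}{5 + 7} \cdot 19 \sqrt{6 + 2 \cdot 3} = -35450 - 2 \cdot 7 \cdot \frac{1}{12} \cdot 19 \sqrt{6 + 6} = -35450 - 2 \cdot 7 \cdot \frac{1}{12} \cdot 19 \sqrt{12} = -35450 - \frac{7}{6} \cdot 19 \cdot 2 \sqrt{3} = -35450 - \frac{133 \cdot 2 \sqrt{3}}{6} = -35450 - \frac{133 \sqrt{3}}{3}$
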